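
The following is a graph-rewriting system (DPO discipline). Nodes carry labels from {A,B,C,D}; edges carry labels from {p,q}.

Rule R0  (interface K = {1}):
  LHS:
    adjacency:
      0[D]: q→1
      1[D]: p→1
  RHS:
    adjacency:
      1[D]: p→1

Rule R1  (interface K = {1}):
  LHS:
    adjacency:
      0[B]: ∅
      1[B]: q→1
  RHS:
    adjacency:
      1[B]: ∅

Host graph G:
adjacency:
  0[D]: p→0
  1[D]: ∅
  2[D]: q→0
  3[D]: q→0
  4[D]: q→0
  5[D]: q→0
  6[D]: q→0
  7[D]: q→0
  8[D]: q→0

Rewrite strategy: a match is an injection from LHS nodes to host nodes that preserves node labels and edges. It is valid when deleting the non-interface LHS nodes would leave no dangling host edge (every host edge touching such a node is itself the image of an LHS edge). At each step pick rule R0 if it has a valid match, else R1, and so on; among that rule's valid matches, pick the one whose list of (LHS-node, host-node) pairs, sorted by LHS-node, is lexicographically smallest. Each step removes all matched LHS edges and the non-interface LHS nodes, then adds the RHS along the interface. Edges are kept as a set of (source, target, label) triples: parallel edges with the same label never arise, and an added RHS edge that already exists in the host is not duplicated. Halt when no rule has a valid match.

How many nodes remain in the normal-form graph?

Answer: 2

Rewrite trace:
initial: |V|=9 |E|=8  E = 0-p->0 2-q->0 3-q->0 4-q->0 5-q->0 6-q->0 7-q->0 8-q->0
step 1: apply R0 at {0↦2, 1↦0}  → |V|=8 |E|=7  E = 0-p->0 3-q->0 4-q->0 5-q->0 6-q->0 7-q->0 8-q->0
step 2: apply R0 at {0↦3, 1↦0}  → |V|=7 |E|=6  E = 0-p->0 4-q->0 5-q->0 6-q->0 7-q->0 8-q->0
step 3: apply R0 at {0↦4, 1↦0}  → |V|=6 |E|=5  E = 0-p->0 5-q->0 6-q->0 7-q->0 8-q->0
step 4: apply R0 at {0↦5, 1↦0}  → |V|=5 |E|=4  E = 0-p->0 6-q->0 7-q->0 8-q->0
step 5: apply R0 at {0↦6, 1↦0}  → |V|=4 |E|=3  E = 0-p->0 7-q->0 8-q->0
step 6: apply R0 at {0↦7, 1↦0}  → |V|=3 |E|=2  E = 0-p->0 8-q->0
step 7: apply R0 at {0↦8, 1↦0}  → |V|=2 |E|=1  E = 0-p->0
halt: no rule applies after step 7
NF nodes: {0:D, 1:D}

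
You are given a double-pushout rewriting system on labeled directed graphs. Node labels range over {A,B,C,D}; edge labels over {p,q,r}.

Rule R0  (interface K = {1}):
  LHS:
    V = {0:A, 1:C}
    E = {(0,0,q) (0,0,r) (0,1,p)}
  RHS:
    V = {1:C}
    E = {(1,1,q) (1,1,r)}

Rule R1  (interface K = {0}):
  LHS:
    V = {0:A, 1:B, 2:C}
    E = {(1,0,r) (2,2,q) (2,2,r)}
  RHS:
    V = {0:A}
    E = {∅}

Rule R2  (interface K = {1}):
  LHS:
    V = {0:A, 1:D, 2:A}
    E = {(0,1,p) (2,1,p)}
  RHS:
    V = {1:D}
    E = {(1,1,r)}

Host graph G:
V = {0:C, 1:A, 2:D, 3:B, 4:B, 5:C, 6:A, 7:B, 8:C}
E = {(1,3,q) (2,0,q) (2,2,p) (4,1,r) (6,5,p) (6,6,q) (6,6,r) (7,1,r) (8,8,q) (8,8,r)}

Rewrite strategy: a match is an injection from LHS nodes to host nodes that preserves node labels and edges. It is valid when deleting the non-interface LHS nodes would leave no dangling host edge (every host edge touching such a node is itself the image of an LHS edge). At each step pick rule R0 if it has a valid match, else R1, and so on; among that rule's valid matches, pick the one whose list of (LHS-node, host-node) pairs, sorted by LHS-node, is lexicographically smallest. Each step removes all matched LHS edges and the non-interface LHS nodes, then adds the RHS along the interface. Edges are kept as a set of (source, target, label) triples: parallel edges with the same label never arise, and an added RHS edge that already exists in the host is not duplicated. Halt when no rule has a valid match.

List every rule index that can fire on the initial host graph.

R0: 1 valid match — {0↦6, 1↦5}
R1: 2 valid matches — {0↦1, 1↦4, 2↦8}, {0↦1, 1↦7, 2↦8}
R2: no valid match — LHS pattern not found

Answer: [R0,R1]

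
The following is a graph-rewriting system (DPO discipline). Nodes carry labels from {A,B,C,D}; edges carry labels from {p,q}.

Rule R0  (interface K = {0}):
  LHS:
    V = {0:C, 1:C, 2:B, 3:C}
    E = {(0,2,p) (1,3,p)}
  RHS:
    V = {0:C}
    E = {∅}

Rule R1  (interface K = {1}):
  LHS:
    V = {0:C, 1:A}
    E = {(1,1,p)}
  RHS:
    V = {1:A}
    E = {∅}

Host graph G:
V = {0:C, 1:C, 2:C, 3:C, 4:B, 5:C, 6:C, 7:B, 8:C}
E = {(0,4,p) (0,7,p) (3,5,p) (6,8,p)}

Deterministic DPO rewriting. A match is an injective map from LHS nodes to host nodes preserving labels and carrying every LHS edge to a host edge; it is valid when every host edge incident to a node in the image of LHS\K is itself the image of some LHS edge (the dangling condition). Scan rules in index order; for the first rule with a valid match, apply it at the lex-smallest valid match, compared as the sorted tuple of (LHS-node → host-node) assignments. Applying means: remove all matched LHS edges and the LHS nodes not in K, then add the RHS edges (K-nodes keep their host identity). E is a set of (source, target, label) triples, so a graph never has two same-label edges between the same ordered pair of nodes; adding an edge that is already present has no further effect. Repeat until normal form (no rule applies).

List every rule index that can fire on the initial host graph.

R0: 4 valid matches — {0↦0, 1↦3, 2↦4, 3↦5}, {0↦0, 1↦3, 2↦7, 3↦5}, {0↦0, 1↦6, 2↦4, 3↦8} (+1 more)
R1: no valid match — LHS pattern not found

Answer: [R0]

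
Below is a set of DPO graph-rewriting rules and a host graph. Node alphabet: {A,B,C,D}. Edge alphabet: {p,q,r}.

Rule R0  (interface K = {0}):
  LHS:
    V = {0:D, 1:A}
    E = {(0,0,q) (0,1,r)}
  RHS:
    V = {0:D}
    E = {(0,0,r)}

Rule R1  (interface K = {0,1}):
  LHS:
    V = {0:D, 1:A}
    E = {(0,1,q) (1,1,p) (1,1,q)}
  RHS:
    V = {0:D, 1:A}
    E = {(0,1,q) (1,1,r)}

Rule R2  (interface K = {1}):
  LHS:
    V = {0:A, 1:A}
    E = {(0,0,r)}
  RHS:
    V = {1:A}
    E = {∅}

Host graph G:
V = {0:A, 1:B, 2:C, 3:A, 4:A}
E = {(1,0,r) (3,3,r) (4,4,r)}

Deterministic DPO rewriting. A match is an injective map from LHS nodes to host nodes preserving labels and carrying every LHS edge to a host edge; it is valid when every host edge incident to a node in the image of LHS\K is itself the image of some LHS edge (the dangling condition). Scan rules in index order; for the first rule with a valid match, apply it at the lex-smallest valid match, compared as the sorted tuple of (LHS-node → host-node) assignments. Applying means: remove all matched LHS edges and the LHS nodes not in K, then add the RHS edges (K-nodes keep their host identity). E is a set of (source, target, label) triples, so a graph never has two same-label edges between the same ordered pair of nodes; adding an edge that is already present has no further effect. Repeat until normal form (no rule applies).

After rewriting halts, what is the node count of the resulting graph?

[0] host  ⇒  5 nodes, 3 edges  {1-r->0 3-r->3 4-r->4}
[1] R2 @ {0↦3, 1↦0}  ⇒  4 nodes, 2 edges  {1-r->0 4-r->4}
[2] R2 @ {0↦4, 1↦0}  ⇒  3 nodes, 1 edges  {1-r->0}
final graph: no rule applies after step 2
NF nodes: {0:A, 1:B, 2:C}

Answer: 3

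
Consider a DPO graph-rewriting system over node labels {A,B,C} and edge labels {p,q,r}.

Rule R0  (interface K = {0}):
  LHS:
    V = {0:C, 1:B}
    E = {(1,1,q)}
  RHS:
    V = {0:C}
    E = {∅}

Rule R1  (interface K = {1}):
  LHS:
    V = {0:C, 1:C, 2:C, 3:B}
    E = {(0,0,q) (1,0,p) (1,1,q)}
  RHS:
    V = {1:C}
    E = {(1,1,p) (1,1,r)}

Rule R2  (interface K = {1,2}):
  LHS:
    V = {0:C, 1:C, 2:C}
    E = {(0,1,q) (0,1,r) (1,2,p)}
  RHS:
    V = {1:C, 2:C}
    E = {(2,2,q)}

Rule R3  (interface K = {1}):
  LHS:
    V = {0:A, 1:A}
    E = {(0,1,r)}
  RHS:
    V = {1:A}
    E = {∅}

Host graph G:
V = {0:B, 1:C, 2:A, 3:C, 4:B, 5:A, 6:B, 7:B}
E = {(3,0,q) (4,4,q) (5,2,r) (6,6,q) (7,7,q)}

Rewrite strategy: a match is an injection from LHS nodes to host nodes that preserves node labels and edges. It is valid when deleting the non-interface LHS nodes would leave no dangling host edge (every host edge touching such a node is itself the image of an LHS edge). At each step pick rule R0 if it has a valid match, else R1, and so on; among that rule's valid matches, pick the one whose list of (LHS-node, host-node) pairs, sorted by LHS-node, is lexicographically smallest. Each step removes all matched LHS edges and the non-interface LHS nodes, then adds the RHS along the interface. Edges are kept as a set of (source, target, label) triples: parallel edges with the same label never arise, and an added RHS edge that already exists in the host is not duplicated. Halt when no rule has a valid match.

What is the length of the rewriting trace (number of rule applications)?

initial: |V|=8 |E|=5  E = 3-q->0 4-q->4 5-r->2 6-q->6 7-q->7
step 1: apply R0 at {0↦1, 1↦4}  → |V|=7 |E|=4  E = 3-q->0 5-r->2 6-q->6 7-q->7
step 2: apply R0 at {0↦1, 1↦6}  → |V|=6 |E|=3  E = 3-q->0 5-r->2 7-q->7
step 3: apply R0 at {0↦1, 1↦7}  → |V|=5 |E|=2  E = 3-q->0 5-r->2
step 4: apply R3 at {0↦5, 1↦2}  → |V|=4 |E|=1  E = 3-q->0
normal form: no rule applies after step 4

Answer: 4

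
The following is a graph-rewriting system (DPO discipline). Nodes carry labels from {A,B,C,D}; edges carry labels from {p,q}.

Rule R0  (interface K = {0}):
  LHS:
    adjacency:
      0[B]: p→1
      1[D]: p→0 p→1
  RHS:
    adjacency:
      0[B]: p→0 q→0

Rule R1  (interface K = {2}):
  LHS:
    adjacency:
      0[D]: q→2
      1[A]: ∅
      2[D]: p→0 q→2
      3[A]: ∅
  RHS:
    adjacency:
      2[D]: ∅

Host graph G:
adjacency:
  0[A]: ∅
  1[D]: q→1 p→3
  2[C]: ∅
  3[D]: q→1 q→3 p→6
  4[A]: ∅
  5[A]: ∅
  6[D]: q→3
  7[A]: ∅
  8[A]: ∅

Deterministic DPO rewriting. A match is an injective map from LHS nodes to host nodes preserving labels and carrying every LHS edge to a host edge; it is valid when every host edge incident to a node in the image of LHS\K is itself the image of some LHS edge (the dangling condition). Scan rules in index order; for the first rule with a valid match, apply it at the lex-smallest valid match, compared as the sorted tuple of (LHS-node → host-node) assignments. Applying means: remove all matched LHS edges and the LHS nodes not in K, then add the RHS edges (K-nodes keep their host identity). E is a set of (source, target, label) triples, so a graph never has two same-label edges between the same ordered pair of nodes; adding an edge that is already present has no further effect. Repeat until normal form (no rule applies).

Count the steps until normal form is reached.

[0] host  ⇒  9 nodes, 6 edges  {1-q->1 1-p->3 3-q->1 3-q->3 3-p->6 6-q->3}
[1] R1 @ {0↦6, 1↦0, 2↦3, 3↦4}  ⇒  6 nodes, 3 edges  {1-q->1 1-p->3 3-q->1}
[2] R1 @ {0↦3, 1↦5, 2↦1, 3↦7}  ⇒  3 nodes, 0 edges  {∅}
final graph: no rule applies after step 2

Answer: 2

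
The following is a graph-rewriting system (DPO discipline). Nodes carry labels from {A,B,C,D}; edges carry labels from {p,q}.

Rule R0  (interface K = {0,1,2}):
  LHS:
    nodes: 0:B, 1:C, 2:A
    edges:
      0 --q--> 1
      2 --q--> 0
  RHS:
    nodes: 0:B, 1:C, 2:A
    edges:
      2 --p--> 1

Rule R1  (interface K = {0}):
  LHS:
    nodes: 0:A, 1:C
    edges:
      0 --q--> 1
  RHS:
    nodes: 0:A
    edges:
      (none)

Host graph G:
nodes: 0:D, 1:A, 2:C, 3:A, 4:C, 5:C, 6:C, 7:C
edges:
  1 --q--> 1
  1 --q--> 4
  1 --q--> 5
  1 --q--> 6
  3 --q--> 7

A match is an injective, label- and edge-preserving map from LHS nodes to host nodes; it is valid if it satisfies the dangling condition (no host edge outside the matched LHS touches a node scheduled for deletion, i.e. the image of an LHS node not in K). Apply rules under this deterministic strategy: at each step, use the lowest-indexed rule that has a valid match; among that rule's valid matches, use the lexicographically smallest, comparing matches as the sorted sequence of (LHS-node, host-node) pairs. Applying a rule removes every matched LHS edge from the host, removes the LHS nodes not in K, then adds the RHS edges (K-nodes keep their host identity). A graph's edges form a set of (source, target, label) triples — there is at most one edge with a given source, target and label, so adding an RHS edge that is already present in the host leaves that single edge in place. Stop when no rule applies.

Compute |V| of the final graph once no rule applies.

[0] host  ⇒  8 nodes, 5 edges  {1-q->1 1-q->4 1-q->5 1-q->6 3-q->7}
[1] R1 @ {0↦1, 1↦4}  ⇒  7 nodes, 4 edges  {1-q->1 1-q->5 1-q->6 3-q->7}
[2] R1 @ {0↦1, 1↦5}  ⇒  6 nodes, 3 edges  {1-q->1 1-q->6 3-q->7}
[3] R1 @ {0↦1, 1↦6}  ⇒  5 nodes, 2 edges  {1-q->1 3-q->7}
[4] R1 @ {0↦3, 1↦7}  ⇒  4 nodes, 1 edges  {1-q->1}
halt: no rule applies after step 4
NF nodes: {0:D, 1:A, 2:C, 3:A}

Answer: 4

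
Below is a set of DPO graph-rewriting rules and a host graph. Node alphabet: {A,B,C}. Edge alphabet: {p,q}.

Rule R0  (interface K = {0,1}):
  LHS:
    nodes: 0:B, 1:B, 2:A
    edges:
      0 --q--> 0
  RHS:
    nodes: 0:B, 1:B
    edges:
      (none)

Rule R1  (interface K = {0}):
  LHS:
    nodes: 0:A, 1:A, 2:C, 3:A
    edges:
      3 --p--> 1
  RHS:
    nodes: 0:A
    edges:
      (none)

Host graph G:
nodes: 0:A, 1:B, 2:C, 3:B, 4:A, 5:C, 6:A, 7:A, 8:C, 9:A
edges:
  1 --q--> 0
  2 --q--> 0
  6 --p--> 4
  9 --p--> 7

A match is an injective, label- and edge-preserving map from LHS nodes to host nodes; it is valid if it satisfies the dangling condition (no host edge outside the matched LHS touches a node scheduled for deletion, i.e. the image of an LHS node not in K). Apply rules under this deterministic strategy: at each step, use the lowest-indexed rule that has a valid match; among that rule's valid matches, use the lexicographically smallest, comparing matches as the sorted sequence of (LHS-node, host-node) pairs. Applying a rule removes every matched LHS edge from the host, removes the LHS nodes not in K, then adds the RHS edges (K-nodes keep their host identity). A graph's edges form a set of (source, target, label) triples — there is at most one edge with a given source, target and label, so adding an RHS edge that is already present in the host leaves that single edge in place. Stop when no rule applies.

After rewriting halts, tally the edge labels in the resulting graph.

start.  V:10 E:4  edges: 1-q->0 2-q->0 6-p->4 9-p->7
1. fire R1 via {0↦0, 1↦4, 2↦5, 3↦6}  →  V:7 E:3  edges: 1-q->0 2-q->0 9-p->7
2. fire R1 via {0↦0, 1↦7, 2↦8, 3↦9}  →  V:4 E:2  edges: 1-q->0 2-q->0
halt: no rule applies after step 2
NF edges: [(1, 0, 'q'), (2, 0, 'q')]

Answer: q:2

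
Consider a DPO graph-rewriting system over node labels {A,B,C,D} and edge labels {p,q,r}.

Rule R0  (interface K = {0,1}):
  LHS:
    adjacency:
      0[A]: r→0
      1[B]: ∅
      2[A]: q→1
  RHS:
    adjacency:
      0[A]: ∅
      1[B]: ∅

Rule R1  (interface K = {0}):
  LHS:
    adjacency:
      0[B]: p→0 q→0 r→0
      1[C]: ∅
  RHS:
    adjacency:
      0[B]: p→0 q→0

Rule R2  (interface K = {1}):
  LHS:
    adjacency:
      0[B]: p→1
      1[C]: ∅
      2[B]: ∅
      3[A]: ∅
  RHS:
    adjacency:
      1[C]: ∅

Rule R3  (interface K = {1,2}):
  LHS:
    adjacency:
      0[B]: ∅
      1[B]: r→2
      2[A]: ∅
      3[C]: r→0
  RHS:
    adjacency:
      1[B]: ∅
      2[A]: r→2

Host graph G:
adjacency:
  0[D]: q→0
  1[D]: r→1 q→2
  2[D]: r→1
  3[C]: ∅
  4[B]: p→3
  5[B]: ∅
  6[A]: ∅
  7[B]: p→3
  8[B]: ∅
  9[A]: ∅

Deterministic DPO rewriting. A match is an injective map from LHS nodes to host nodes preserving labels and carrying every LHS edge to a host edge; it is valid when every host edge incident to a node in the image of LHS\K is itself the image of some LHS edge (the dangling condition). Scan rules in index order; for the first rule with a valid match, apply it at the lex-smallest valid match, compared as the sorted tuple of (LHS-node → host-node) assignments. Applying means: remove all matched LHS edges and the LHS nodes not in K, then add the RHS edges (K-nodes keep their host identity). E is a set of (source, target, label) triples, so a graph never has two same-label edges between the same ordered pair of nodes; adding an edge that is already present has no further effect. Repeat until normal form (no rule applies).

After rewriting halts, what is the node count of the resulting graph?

Answer: 4

Rewrite trace:
[0] host  ⇒  10 nodes, 6 edges  {0-q->0 1-r->1 1-q->2 2-r->1 4-p->3 7-p->3}
[1] R2 @ {0↦4, 1↦3, 2↦5, 3↦6}  ⇒  7 nodes, 5 edges  {0-q->0 1-r->1 1-q->2 2-r->1 7-p->3}
[2] R2 @ {0↦7, 1↦3, 2↦8, 3↦9}  ⇒  4 nodes, 4 edges  {0-q->0 1-r->1 1-q->2 2-r->1}
final graph: no rule applies after step 2
NF nodes: {0:D, 1:D, 2:D, 3:C}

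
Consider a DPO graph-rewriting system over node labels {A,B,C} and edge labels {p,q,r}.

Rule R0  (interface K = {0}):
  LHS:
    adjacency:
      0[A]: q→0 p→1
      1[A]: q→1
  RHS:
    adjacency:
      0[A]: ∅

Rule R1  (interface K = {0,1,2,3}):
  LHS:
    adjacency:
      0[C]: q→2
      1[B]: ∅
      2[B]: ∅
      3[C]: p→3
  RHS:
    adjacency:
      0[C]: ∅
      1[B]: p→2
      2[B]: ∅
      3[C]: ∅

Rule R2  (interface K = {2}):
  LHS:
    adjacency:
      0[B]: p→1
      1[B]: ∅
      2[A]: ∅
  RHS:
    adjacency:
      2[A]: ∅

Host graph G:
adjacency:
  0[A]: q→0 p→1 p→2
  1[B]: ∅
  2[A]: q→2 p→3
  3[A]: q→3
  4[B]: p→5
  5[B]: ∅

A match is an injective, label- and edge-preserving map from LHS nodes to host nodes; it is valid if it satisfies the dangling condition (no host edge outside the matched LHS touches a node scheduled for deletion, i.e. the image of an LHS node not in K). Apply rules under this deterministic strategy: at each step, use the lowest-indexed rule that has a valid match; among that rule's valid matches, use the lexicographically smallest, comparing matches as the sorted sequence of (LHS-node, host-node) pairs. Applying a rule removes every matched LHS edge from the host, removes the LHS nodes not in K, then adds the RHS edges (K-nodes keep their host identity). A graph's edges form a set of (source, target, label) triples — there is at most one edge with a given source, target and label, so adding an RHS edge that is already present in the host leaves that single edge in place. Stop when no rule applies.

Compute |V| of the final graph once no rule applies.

Answer: 3

Rewrite trace:
[0] host  ⇒  6 nodes, 7 edges  {0-q->0 0-p->1 0-p->2 2-q->2 2-p->3 3-q->3 4-p->5}
[1] R0 @ {0↦2, 1↦3}  ⇒  5 nodes, 4 edges  {0-q->0 0-p->1 0-p->2 4-p->5}
[2] R2 @ {0↦4, 1↦5, 2↦0}  ⇒  3 nodes, 3 edges  {0-q->0 0-p->1 0-p->2}
halt: no rule applies after step 2
NF nodes: {0:A, 1:B, 2:A}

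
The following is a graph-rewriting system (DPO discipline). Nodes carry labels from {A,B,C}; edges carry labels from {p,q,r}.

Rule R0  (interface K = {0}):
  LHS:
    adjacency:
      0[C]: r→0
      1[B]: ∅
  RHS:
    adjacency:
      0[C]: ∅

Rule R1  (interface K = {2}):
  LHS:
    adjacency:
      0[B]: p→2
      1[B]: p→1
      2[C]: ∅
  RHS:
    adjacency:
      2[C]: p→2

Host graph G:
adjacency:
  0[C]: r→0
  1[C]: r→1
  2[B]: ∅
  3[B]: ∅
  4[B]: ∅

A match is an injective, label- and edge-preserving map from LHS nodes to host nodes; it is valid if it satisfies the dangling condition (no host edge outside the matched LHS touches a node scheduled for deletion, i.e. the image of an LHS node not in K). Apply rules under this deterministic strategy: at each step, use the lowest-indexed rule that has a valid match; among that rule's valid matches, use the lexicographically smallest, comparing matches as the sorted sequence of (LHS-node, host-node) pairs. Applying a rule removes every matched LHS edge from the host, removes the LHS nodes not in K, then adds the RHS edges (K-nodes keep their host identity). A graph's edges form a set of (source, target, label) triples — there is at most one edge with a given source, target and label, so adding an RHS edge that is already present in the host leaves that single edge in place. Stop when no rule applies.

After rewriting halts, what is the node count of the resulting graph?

Answer: 3

Rewrite trace:
initial: |V|=5 |E|=2  E = 0-r->0 1-r->1
step 1: apply R0 at {0↦0, 1↦2}  → |V|=4 |E|=1  E = 1-r->1
step 2: apply R0 at {0↦1, 1↦3}  → |V|=3 |E|=0  E = ∅
halt: no rule applies after step 2
NF nodes: {0:C, 1:C, 4:B}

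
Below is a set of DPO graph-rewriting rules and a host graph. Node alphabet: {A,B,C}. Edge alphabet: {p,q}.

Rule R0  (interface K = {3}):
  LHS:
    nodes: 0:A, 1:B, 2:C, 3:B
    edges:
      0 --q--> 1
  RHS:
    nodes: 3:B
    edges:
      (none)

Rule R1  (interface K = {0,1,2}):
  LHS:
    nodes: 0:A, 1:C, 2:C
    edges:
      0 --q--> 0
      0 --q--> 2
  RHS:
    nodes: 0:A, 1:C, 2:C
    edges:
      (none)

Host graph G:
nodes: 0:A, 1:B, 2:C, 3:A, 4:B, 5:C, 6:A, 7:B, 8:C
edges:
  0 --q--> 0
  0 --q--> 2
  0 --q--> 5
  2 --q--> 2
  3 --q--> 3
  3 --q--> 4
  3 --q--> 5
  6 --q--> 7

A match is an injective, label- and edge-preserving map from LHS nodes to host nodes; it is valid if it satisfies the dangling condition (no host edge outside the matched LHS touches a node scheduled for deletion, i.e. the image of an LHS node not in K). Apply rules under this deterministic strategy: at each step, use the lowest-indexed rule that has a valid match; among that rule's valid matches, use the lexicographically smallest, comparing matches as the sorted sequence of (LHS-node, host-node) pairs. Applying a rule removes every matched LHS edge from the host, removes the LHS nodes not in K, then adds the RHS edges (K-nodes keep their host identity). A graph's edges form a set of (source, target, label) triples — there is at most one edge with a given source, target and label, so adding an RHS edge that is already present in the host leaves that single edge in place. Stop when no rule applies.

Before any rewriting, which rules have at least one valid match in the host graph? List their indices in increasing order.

R0: 2 valid matches — {0↦6, 1↦7, 2↦8, 3↦1}, {0↦6, 1↦7, 2↦8, 3↦4}
R1: 6 valid matches — {0↦0, 1↦2, 2↦5}, {0↦0, 1↦5, 2↦2}, {0↦0, 1↦8, 2↦2} (+3 more)

Answer: [R0,R1]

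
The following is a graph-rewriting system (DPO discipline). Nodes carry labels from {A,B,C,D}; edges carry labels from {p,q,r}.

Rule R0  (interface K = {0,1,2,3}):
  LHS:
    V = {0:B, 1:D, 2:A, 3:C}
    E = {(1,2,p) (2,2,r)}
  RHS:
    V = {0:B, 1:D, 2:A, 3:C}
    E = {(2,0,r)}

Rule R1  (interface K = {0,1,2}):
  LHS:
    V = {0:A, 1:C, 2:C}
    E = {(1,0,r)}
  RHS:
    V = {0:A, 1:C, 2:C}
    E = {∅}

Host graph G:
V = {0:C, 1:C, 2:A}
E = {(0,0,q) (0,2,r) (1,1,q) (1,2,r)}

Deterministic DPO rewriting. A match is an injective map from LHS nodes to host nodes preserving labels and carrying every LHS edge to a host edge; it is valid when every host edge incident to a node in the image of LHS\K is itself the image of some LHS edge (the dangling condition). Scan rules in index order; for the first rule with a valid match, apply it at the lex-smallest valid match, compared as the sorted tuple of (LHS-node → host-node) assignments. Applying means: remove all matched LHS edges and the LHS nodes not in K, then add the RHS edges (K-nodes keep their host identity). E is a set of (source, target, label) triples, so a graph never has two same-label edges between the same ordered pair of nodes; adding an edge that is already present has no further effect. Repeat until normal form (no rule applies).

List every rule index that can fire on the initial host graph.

Answer: [R1]

Derivation:
R0: no valid match — LHS pattern not found
R1: 2 valid matches — {0↦2, 1↦0, 2↦1}, {0↦2, 1↦1, 2↦0}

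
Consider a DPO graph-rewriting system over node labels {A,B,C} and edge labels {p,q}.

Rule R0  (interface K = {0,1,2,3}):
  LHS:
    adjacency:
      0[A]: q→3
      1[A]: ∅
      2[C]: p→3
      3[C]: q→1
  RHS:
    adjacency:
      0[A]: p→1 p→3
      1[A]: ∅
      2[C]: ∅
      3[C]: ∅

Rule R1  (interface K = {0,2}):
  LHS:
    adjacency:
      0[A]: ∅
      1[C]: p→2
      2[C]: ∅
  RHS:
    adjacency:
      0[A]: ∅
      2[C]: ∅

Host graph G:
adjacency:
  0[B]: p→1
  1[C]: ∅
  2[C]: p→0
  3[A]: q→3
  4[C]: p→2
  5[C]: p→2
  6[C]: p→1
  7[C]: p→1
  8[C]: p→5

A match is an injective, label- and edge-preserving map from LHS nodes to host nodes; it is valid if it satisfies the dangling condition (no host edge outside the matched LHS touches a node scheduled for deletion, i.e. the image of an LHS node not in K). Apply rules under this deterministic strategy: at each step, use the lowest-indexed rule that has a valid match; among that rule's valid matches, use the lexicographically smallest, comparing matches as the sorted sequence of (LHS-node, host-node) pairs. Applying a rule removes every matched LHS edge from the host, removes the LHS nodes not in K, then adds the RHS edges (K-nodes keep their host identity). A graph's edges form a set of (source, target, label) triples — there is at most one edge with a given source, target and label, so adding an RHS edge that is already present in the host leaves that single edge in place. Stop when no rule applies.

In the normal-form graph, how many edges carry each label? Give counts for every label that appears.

Answer: p:2 q:1

Derivation:
[0] host  ⇒  9 nodes, 8 edges  {0-p->1 2-p->0 3-q->3 4-p->2 5-p->2 6-p->1 7-p->1 8-p->5}
[1] R1 @ {0↦3, 1↦4, 2↦2}  ⇒  8 nodes, 7 edges  {0-p->1 2-p->0 3-q->3 5-p->2 6-p->1 7-p->1 8-p->5}
[2] R1 @ {0↦3, 1↦6, 2↦1}  ⇒  7 nodes, 6 edges  {0-p->1 2-p->0 3-q->3 5-p->2 7-p->1 8-p->5}
[3] R1 @ {0↦3, 1↦7, 2↦1}  ⇒  6 nodes, 5 edges  {0-p->1 2-p->0 3-q->3 5-p->2 8-p->5}
[4] R1 @ {0↦3, 1↦8, 2↦5}  ⇒  5 nodes, 4 edges  {0-p->1 2-p->0 3-q->3 5-p->2}
[5] R1 @ {0↦3, 1↦5, 2↦2}  ⇒  4 nodes, 3 edges  {0-p->1 2-p->0 3-q->3}
normal form: no rule applies after step 5
NF edges: [(0, 1, 'p'), (2, 0, 'p'), (3, 3, 'q')]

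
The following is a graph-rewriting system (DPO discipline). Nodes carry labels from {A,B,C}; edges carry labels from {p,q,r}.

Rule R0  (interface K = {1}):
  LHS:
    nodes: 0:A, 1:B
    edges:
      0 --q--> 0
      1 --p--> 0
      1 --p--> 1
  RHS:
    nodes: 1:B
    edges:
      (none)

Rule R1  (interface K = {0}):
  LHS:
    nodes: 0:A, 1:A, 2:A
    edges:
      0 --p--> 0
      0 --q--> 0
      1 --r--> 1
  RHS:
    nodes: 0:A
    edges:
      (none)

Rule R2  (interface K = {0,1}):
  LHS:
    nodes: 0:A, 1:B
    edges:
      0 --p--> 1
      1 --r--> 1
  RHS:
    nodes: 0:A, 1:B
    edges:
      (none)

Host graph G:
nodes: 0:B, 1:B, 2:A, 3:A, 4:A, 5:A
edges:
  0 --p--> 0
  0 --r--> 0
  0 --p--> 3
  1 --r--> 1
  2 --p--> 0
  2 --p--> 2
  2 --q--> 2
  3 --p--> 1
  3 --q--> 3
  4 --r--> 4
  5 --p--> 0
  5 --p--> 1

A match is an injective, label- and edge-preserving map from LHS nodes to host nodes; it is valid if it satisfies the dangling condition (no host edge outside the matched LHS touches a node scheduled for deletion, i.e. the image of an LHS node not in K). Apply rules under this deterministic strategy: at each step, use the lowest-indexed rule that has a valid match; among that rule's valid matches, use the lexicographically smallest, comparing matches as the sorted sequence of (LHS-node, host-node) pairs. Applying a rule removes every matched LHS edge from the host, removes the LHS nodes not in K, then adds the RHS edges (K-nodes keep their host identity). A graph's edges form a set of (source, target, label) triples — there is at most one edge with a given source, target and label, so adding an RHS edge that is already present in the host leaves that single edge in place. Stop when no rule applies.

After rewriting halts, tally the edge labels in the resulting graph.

initial: |V|=6 |E|=12  E = 0-p->0 0-r->0 0-p->3 1-r->1 2-p->0 2-p->2 2-q->2 3-p->1 3-q->3 4-r->4 5-p->0 5-p->1
step 1: apply R2 at {0↦2, 1↦0}  → |V|=6 |E|=10  E = 0-p->0 0-p->3 1-r->1 2-p->2 2-q->2 3-p->1 3-q->3 4-r->4 5-p->0 5-p->1
step 2: apply R2 at {0↦3, 1↦1}  → |V|=6 |E|=8  E = 0-p->0 0-p->3 2-p->2 2-q->2 3-q->3 4-r->4 5-p->0 5-p->1
step 3: apply R0 at {0↦3, 1↦0}  → |V|=5 |E|=5  E = 2-p->2 2-q->2 4-r->4 5-p->0 5-p->1
final graph: no rule applies after step 3
NF edges: [(2, 2, 'p'), (2, 2, 'q'), (4, 4, 'r'), (5, 0, 'p'), (5, 1, 'p')]

Answer: p:3 q:1 r:1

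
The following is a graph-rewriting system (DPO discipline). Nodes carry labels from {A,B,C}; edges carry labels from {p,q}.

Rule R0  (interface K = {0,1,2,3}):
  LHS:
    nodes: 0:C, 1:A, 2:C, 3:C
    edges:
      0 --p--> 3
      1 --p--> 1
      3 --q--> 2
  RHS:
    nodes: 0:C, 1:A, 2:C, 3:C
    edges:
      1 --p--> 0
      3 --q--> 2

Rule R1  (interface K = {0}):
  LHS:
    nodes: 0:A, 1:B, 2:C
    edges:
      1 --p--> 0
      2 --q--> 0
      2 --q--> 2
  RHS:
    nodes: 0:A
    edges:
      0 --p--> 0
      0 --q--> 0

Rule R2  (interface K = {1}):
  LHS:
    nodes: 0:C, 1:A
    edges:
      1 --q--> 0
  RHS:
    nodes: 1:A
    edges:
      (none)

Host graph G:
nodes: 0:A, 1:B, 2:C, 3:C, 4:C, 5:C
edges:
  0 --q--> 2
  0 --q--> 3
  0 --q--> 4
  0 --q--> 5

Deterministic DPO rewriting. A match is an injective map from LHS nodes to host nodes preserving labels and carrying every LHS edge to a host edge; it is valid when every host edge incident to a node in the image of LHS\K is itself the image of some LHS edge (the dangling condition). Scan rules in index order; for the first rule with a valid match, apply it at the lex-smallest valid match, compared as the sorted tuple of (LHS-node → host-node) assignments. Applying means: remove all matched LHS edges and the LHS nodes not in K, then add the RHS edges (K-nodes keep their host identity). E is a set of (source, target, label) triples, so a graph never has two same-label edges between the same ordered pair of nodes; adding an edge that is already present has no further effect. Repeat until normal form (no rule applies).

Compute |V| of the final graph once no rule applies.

Answer: 2

Rewrite trace:
start.  V:6 E:4  edges: 0-q->2 0-q->3 0-q->4 0-q->5
1. fire R2 via {0↦2, 1↦0}  →  V:5 E:3  edges: 0-q->3 0-q->4 0-q->5
2. fire R2 via {0↦3, 1↦0}  →  V:4 E:2  edges: 0-q->4 0-q->5
3. fire R2 via {0↦4, 1↦0}  →  V:3 E:1  edges: 0-q->5
4. fire R2 via {0↦5, 1↦0}  →  V:2 E:0  edges: ∅
halt: no rule applies after step 4
NF nodes: {0:A, 1:B}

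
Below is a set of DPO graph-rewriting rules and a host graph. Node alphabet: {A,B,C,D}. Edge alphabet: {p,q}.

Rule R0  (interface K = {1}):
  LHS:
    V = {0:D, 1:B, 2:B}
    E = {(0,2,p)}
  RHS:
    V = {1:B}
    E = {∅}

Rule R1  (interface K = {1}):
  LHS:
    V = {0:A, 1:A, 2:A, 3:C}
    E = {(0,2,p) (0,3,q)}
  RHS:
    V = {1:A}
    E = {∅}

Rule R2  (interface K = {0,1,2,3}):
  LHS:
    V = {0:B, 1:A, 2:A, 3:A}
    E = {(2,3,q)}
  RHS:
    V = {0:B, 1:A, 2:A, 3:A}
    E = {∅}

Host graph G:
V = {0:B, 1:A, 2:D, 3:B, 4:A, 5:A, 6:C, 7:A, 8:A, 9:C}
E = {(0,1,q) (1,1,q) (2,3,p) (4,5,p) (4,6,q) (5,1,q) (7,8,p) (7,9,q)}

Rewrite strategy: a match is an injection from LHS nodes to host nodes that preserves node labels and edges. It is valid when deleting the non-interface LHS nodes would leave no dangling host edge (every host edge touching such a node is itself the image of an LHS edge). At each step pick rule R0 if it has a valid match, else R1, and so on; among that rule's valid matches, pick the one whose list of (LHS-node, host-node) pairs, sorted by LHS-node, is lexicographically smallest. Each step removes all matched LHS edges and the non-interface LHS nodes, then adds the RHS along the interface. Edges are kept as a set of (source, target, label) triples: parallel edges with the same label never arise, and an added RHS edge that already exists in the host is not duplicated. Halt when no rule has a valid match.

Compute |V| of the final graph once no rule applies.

Answer: 2

Derivation:
[0] host  ⇒  10 nodes, 8 edges  {0-q->1 1-q->1 2-p->3 4-p->5 4-q->6 5-q->1 7-p->8 7-q->9}
[1] R0 @ {0↦2, 1↦0, 2↦3}  ⇒  8 nodes, 7 edges  {0-q->1 1-q->1 4-p->5 4-q->6 5-q->1 7-p->8 7-q->9}
[2] R1 @ {0↦7, 1↦1, 2↦8, 3↦9}  ⇒  5 nodes, 5 edges  {0-q->1 1-q->1 4-p->5 4-q->6 5-q->1}
[3] R2 @ {0↦0, 1↦4, 2↦5, 3↦1}  ⇒  5 nodes, 4 edges  {0-q->1 1-q->1 4-p->5 4-q->6}
[4] R1 @ {0↦4, 1↦1, 2↦5, 3↦6}  ⇒  2 nodes, 2 edges  {0-q->1 1-q->1}
normal form: no rule applies after step 4
NF nodes: {0:B, 1:A}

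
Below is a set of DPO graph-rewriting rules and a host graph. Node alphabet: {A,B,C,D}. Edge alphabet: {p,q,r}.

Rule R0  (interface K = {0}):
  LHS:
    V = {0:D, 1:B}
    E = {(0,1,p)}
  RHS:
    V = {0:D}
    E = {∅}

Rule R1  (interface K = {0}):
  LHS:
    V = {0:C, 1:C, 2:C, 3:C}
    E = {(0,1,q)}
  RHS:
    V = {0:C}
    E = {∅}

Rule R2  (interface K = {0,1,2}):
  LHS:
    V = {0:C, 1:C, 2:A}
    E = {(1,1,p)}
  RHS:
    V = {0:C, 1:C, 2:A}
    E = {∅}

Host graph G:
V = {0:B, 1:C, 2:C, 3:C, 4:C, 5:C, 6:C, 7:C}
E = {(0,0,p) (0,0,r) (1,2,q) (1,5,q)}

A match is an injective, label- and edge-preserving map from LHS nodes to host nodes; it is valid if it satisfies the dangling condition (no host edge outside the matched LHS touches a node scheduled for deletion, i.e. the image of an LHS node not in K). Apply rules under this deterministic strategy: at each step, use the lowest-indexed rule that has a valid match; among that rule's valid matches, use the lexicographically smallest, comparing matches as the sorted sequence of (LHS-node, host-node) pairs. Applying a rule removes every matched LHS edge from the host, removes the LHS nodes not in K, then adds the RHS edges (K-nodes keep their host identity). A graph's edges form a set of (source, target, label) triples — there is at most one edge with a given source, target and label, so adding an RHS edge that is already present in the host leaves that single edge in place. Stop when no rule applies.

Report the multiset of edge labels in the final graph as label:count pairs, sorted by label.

[0] host  ⇒  8 nodes, 4 edges  {0-p->0 0-r->0 1-q->2 1-q->5}
[1] R1 @ {0↦1, 1↦2, 2↦3, 3↦4}  ⇒  5 nodes, 3 edges  {0-p->0 0-r->0 1-q->5}
[2] R1 @ {0↦1, 1↦5, 2↦6, 3↦7}  ⇒  2 nodes, 2 edges  {0-p->0 0-r->0}
normal form: no rule applies after step 2
NF edges: [(0, 0, 'p'), (0, 0, 'r')]

Answer: p:1 r:1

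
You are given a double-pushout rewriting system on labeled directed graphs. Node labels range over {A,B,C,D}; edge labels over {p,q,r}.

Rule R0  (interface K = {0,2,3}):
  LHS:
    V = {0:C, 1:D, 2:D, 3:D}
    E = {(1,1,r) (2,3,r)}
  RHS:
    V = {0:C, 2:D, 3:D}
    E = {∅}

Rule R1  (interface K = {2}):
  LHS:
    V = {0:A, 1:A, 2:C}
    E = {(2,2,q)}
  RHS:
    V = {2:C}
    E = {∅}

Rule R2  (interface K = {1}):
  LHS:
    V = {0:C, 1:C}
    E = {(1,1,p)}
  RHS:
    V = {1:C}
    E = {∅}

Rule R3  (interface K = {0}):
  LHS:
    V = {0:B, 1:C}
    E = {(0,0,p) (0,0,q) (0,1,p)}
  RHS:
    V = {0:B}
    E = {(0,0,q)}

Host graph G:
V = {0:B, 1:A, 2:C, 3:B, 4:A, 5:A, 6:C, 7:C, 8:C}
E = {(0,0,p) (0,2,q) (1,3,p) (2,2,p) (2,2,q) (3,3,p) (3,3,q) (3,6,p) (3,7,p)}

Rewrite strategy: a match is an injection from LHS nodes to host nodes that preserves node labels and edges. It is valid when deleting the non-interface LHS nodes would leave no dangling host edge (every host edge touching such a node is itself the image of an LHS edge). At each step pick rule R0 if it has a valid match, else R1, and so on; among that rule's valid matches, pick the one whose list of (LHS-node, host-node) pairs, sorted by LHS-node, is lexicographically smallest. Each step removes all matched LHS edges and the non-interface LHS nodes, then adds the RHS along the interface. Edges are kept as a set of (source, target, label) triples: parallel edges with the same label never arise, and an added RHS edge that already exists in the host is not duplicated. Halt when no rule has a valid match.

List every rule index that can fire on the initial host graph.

Answer: [R1,R2,R3]

Steps:
R0: no valid match — LHS pattern not found
R1: 2 valid matches — {0↦4, 1↦5, 2↦2}, {0↦5, 1↦4, 2↦2}
R2: 1 valid match — {0↦8, 1↦2}
R3: 2 valid matches — {0↦3, 1↦6}, {0↦3, 1↦7}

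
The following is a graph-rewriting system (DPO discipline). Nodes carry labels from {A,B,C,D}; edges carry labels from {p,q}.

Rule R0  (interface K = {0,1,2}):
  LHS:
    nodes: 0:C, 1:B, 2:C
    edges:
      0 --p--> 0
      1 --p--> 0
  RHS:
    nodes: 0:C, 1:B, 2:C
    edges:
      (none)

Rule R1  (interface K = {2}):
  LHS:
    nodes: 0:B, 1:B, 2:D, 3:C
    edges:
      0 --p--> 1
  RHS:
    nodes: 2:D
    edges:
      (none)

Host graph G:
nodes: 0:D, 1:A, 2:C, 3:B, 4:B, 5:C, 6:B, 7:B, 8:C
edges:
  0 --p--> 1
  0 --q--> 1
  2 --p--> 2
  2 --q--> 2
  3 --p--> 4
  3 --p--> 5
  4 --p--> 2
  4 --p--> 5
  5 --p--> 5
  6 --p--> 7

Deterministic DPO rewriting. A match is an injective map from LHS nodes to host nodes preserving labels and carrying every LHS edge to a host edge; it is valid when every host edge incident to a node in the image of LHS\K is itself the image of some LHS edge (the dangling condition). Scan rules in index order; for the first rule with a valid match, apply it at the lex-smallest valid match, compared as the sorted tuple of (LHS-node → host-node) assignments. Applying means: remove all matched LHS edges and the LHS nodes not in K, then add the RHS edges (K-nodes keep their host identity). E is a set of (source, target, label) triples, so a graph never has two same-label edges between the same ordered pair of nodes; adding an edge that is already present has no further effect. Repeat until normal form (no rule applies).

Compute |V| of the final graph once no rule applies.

Answer: 6

Derivation:
initial: |V|=9 |E|=10  E = 0-p->1 0-q->1 2-p->2 2-q->2 3-p->4 3-p->5 4-p->2 4-p->5 5-p->5 6-p->7
step 1: apply R0 at {0↦2, 1↦4, 2↦5}  → |V|=9 |E|=8  E = 0-p->1 0-q->1 2-q->2 3-p->4 3-p->5 4-p->5 5-p->5 6-p->7
step 2: apply R0 at {0↦5, 1↦3, 2↦2}  → |V|=9 |E|=6  E = 0-p->1 0-q->1 2-q->2 3-p->4 4-p->5 6-p->7
step 3: apply R1 at {0↦6, 1↦7, 2↦0, 3↦8}  → |V|=6 |E|=5  E = 0-p->1 0-q->1 2-q->2 3-p->4 4-p->5
halt: no rule applies after step 3
NF nodes: {0:D, 1:A, 2:C, 3:B, 4:B, 5:C}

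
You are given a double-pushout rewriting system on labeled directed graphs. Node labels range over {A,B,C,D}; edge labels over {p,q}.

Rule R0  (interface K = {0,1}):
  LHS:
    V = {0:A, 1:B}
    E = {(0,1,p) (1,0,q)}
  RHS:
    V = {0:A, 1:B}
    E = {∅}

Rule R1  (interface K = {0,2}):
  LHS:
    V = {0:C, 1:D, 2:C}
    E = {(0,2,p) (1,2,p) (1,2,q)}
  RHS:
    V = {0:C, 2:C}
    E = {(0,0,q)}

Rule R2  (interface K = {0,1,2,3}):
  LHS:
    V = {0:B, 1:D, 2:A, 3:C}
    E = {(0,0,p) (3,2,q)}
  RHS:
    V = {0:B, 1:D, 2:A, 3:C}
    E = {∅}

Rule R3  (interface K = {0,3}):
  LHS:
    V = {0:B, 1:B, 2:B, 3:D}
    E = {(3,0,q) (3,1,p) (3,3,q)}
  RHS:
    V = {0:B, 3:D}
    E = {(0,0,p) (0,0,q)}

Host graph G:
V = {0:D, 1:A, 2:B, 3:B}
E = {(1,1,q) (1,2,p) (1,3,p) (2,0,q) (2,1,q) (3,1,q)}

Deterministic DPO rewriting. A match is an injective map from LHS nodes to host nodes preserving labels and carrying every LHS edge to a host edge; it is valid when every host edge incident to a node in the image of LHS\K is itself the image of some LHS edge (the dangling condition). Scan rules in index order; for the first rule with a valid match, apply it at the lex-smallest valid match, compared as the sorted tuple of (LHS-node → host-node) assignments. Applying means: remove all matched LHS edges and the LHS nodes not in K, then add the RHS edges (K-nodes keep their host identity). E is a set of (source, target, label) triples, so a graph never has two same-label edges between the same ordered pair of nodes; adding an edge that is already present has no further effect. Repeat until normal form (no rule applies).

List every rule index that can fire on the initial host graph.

Answer: [R0]

Derivation:
R0: 2 valid matches — {0↦1, 1↦2}, {0↦1, 1↦3}
R1: no valid match — LHS pattern not found
R2: no valid match — LHS pattern not found
R3: no valid match — LHS pattern not found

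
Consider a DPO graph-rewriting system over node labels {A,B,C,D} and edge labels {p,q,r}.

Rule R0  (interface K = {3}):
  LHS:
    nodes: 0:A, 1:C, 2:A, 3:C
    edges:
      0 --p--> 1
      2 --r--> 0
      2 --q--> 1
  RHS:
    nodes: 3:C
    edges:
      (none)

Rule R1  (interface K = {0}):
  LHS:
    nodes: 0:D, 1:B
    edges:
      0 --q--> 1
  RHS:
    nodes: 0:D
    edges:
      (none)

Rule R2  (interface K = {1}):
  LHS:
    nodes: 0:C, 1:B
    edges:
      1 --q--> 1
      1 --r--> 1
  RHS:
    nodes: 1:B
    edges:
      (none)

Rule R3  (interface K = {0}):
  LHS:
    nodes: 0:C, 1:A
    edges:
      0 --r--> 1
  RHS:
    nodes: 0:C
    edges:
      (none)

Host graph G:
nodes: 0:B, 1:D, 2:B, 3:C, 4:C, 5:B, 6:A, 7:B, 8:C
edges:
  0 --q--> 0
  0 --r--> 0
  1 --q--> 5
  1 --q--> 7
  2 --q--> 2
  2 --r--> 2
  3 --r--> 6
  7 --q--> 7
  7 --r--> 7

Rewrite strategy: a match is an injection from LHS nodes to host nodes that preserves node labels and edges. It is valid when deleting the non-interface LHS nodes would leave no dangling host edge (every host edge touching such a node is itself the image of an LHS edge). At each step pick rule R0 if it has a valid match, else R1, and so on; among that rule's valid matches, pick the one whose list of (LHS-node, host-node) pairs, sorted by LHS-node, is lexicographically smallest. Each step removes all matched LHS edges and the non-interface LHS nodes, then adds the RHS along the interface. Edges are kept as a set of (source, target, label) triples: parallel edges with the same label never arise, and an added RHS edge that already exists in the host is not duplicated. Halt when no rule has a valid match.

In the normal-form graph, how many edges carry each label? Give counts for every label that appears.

Answer: (no edges)

Rewrite trace:
start.  V:9 E:9  edges: 0-q->0 0-r->0 1-q->5 1-q->7 2-q->2 2-r->2 3-r->6 7-q->7 7-r->7
1. fire R1 via {0↦1, 1↦5}  →  V:8 E:8  edges: 0-q->0 0-r->0 1-q->7 2-q->2 2-r->2 3-r->6 7-q->7 7-r->7
2. fire R2 via {0↦4, 1↦0}  →  V:7 E:6  edges: 1-q->7 2-q->2 2-r->2 3-r->6 7-q->7 7-r->7
3. fire R2 via {0↦8, 1↦2}  →  V:6 E:4  edges: 1-q->7 3-r->6 7-q->7 7-r->7
4. fire R3 via {0↦3, 1↦6}  →  V:5 E:3  edges: 1-q->7 7-q->7 7-r->7
5. fire R2 via {0↦3, 1↦7}  →  V:4 E:1  edges: 1-q->7
6. fire R1 via {0↦1, 1↦7}  →  V:3 E:0  edges: ∅
normal form: no rule applies after step 6
NF edges: []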